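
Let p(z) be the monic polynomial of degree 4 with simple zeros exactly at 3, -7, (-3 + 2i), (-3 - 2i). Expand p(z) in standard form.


The polynomial is p(z) = ∏_{α ∈ S} (z − α), where S = {3, -7, (-3 + 2i), (-3 - 2i)}.
Expanding the product yields: p(z) = z^4 + 10·z^3 + 16·z^2 -74·z -273.
Note conjugate pairs combine to real quadratics: (z − (-3+2i))(z − (-3−2i)) = z² + 6z + 13.
The resulting polynomial has degree 4 and real coefficients as required.

p(z) = z^4 + 10·z^3 + 16·z^2 -74·z -273.


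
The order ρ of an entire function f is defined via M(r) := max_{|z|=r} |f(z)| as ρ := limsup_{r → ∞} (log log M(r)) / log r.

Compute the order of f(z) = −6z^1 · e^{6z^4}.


M(r) = max_{|z|=r} |-6|·|z|^1·|e^{6z^4}| = 6·r^1 · e^{6r^4} (the factors attain their maxima compatibly on |z|=r). Then log M(r) = log 6 + 1·log r + 6r^4, dominated by the last term, so log log M(r) ~ 4·log r. The polynomial factor -6z^1 contributes only a log r term and does not affect the order. ρ = 4.
Therefore ρ = 4.

Order ρ = 4.


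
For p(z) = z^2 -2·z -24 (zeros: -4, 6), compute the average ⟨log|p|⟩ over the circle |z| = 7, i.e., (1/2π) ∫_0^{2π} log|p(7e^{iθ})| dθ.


Zeros: -4, 6; r = 7.
Inside |z| < r: -4, 6. Outside (|z| ≥ r): ∅.
p(0) = -24, so log|p(0)| = log(24) = 3.1781.
Apply Jensen: I(r) = log|p(0)| + Σ_k log(r/|z_k|), summed over zeros inside |z| < r.
  log(r/|z_k|) for z_k = -4: log(7/4) = 0.5596
  log(r/|z_k|) for z_k = 6: log(7/6) = 0.1542
Sum over inside zeros: 0.7138.
I(r) = log|p(0)| + (inside sum) = 3.1781 + 0.7138 = 3.8918.
Closed form (all zeros inside, monic): I(r) = n·log(r) = 2·log(7) = 3.8918. ✓

I(r) ≈ 3.8918.


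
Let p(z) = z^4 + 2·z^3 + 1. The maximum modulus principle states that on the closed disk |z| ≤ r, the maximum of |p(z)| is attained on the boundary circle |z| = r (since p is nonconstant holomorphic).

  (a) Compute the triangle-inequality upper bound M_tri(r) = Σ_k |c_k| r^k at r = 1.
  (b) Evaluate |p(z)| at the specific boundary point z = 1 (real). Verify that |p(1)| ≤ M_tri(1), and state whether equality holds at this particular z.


Coefficients: c_0 = 1, c_1 = 0, c_2 = 0, c_3 = 2, c_4 = 1. Radius r = 1.
Part (a). Triangle bound: M_tri(r) = Σ_k |c_k| r^k
  = |1|·1^0 + |0|·1^1 + |0|·1^2 + |2|·1^3 + |1|·1^4
  = 1 + 0 + 0 + 2 + 1 = 4.
This bounds M(r) := max_{|z|=r} |p(z)| from above; equality holds iff all terms c_k z^k can be made to align in phase at a single z on |z|=r.
Part (b). At z = 1 (real, on the circle |z| = r):
  p(1) = (1)·1^0 + (0)·1^1 + (0)·1^2 + (2)·1^3 + (1)·1^4 = 4.
  |p(1)| = 4.
Since all nonzero coefficients share the same sign, |p(1)| = 4 = M_tri(1); the triangle bound is attained at z = 1, so in fact M(r) = 4.

M_tri(1) = 4; |p(1)| = 4; equality at z=1: yes.


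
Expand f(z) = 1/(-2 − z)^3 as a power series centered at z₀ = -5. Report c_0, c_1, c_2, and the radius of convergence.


Let w = z − z₀, so z = z₀ + w.
Then -2 − z = -2 − (z₀ + w) = (-2 − z₀) − w = 3 − w.
f(z) = 1/(3 − w)^3 = (1/(3)^3) · (1 − w/(3))^{−3}.
By the binomial series (1−u)^{−3} = Σ_{n≥0} C(n+2, 2) u^n for |u|<1, with u = w/(3):
  c_n = C(n+2, 2) / (3)^(n+3).
  c_0 = 1/(3)^3 = 1/27.
  c_1 = 3/(3)^4 = 1/27.
  c_2 = 6/(3)^5 = 2/81.
The series is valid for |w/d| < 1, i.e. |z − z₀| < |d|.
Radius of convergence: R = |-2 − z₀| = |3| = 3 (distance from z₀ to the singularity z = -2).

c_0 = 1/27, c_1 = 1/27, c_2 = 2/81; R = 3.


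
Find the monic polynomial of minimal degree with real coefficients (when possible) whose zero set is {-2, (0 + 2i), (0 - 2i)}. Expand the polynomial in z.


The polynomial is p(z) = ∏_{α ∈ S} (z − α), where S = {-2, (0 + 2i), (0 - 2i)}.
Expanding the product yields: p(z) = z^3 + 2·z^2 + 4·z + 8.
Note conjugate pairs combine to real quadratics: (z − (0+2i))(z − (0−2i)) = z² + 4.
The resulting polynomial has degree 3 and real coefficients as required.

p(z) = z^3 + 2·z^2 + 4·z + 8.


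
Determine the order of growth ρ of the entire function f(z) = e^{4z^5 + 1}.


|e^{4z^5 + 1}| = e^{Re(4·z^5) + 1} ≤ e^{4|z|^5 + 1} = e^{4r^5 + 1} on |z| = r, so ρ ≤ 5. Choosing z on |z|=r so that 4·z^5 is real positive (always possible by picking arg z appropriately) gives |f(z)| = e^{4r^5 + 1}, matching the bound. The additive constant 1 does not affect log log M(r) ~ 5·log r. Hence ρ = 5.
Therefore ρ = 5.

Order ρ = 5.


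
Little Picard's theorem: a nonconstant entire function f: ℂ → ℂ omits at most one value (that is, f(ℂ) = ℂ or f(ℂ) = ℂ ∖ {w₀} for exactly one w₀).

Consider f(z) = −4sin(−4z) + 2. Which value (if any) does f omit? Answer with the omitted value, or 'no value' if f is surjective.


Little Picard bounds the complement of f(ℂ) to at most one point.
sin is entire and surjective onto ℂ: for every w ∈ ℂ, sin(ζ) = w has a solution ζ ∈ ℂ (e.g., via the complex inverse arcsin). With ζ = −4z this gives z = ζ/(-4). Then -4·sin(−4z) takes every value in -4·ℂ = ℂ, and adding 2 is a bijection of ℂ. So f is surjective and omits no value. (Note: only on the real line is sin bounded by [−1, 1].)

Omitted value: no value.


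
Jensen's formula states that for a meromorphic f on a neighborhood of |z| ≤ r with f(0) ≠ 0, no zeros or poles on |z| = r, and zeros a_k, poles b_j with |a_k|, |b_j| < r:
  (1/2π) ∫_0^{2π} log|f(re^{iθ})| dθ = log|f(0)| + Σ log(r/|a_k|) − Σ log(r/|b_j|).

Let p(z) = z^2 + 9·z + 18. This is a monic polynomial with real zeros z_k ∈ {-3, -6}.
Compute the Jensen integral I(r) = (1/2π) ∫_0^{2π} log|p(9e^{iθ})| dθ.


Zeros: -6, -3; r = 9.
Inside |z| < r: -6, -3. Outside (|z| ≥ r): ∅.
p(0) = 18, so log|p(0)| = log(18) = 2.8904.
Apply Jensen: I(r) = log|p(0)| + Σ_k log(r/|z_k|), summed over zeros inside |z| < r.
  log(r/|z_k|) for z_k = -3: log(9/3) = 1.0986
  log(r/|z_k|) for z_k = -6: log(9/6) = 0.4055
Sum over inside zeros: 1.5041.
I(r) = log|p(0)| + (inside sum) = 2.8904 + 1.5041 = 4.3944.
Closed form (all zeros inside, monic): I(r) = n·log(r) = 2·log(9) = 4.3944. ✓

I(r) ≈ 4.3944.


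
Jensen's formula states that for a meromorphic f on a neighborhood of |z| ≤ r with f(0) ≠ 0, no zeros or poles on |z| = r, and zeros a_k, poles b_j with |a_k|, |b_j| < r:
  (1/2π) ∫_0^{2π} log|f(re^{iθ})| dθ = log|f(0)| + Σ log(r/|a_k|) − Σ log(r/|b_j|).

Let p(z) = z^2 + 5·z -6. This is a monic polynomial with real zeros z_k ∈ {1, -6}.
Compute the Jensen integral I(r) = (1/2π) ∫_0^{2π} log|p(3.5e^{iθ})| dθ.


Zeros: -6, 1; r = 3.5.
Inside |z| < r: 1. Outside (|z| ≥ r): -6.
p(0) = -6, so log|p(0)| = log(6) = 1.7918.
Apply Jensen: I(r) = log|p(0)| + Σ_k log(r/|z_k|), summed over zeros inside |z| < r.
  log(r/|z_k|) for z_k = 1: log(3.5/1) = 1.2528
  Outside zeros (-6) contribute nothing to the Jensen sum.
Sum over inside zeros: 1.2528.
I(r) = log|p(0)| + (inside sum) = 1.7918 + 1.2528 = 3.0445.
Note: since some zeros are outside |z| ≤ r, the simplified n·log(r) form does NOT apply — only the inside zeros contribute.

I(r) ≈ 3.0445.


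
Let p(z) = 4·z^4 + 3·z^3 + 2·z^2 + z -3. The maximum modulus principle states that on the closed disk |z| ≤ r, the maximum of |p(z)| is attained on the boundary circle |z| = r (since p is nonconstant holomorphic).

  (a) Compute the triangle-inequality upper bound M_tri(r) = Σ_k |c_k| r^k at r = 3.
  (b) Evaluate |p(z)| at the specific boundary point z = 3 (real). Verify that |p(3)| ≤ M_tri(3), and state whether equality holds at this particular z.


Coefficients: c_0 = -3, c_1 = 1, c_2 = 2, c_3 = 3, c_4 = 4. Radius r = 3.
Part (a). Triangle bound: M_tri(r) = Σ_k |c_k| r^k
  = |-3|·3^0 + |1|·3^1 + |2|·3^2 + |3|·3^3 + |4|·3^4
  = 3 + 3 + 18 + 81 + 324 = 429.
This bounds M(r) := max_{|z|=r} |p(z)| from above; equality holds iff all terms c_k z^k can be made to align in phase at a single z on |z|=r.
Part (b). At z = 3 (real, on the circle |z| = r):
  p(3) = (-3)·3^0 + (1)·3^1 + (2)·3^2 + (3)·3^3 + (4)·3^4 = 423.
  |p(3)| = 423.
Check: |p(3)| = 423 ≤ 429 = M_tri(3). ✓ Equality does not hold at z = 3 (the coefficients have mixed signs, so the terms do not all align in phase there).

M_tri(3) = 429; |p(3)| = 423; equality at z=3: no.


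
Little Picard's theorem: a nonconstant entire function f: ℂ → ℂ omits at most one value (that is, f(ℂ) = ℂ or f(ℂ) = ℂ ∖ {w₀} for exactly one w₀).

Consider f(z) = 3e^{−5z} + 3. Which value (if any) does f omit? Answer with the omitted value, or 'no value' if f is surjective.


Little Picard bounds the complement of f(ℂ) to at most one point.
e^{−5z} is never zero on ℂ, so 3·e^{−5z} takes every value in ℂ ∖ {0}. Adding 3 shifts the range to ℂ ∖ {3}. Thus f omits exactly the value 3.

Omitted value: 3.


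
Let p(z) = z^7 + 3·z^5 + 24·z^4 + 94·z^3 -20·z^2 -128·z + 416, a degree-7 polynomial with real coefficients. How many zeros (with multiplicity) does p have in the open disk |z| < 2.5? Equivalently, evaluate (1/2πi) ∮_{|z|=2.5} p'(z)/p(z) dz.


The zeros of p are: (1 + 1i), (1 - 1i), -2, (2 + 3i), (2 - 3i), (-2 + 2i), (-2 - 2i).
Their magnitudes are: 1.414, 1.414, 2, 3.606, 3.606, 2.828, 2.828.
Zeros with |z| < R = 2.5: (1 + 1i), (1 - 1i), -2.
Count = 3.
By the argument principle, (1/2πi) ∮_{|z|=R} p'(z)/p(z) dz equals exactly this count.

Number of zeros inside |z| < 2.5: 3.


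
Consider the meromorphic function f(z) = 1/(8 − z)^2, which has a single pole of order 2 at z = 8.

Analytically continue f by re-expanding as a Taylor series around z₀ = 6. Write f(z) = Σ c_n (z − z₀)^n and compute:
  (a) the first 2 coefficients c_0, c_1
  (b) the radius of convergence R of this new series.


Let w = z − z₀, so z = z₀ + w.
Then 8 − z = 8 − (z₀ + w) = (8 − z₀) − w = 2 − w.
f(z) = 1/(2 − w)^2 = (1/(2)^2) · (1 − w/(2))^{−2}.
By the binomial series (1−u)^{−2} = Σ_{n≥0} C(n+1, 1) u^n for |u|<1, with u = w/(2):
  c_n = C(n+1, 1) / (2)^(n+2).
  c_0 = 1/(2)^2 = 1/4.
  c_1 = 2/(2)^3 = 1/4.
The series is valid for |w/d| < 1, i.e. |z − z₀| < |d|.
Radius of convergence: R = |8 − z₀| = |2| = 2 (distance from z₀ to the singularity z = 8).

c_0 = 1/4, c_1 = 1/4; R = 2.


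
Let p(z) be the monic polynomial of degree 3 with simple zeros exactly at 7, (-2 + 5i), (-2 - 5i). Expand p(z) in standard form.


The polynomial is p(z) = ∏_{α ∈ S} (z − α), where S = {7, (-2 + 5i), (-2 - 5i)}.
Expanding the product yields: p(z) = z^3 -3·z^2 + z -203.
Note conjugate pairs combine to real quadratics: (z − (-2+5i))(z − (-2−5i)) = z² + 4z + 29.
The resulting polynomial has degree 3 and real coefficients as required.

p(z) = z^3 -3·z^2 + z -203.


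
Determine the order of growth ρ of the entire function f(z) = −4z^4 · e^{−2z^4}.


M(r) = max_{|z|=r} |-4|·|z|^4·|e^{−2z^4}| = 4·r^4 · e^{2r^4} (the factors attain their maxima compatibly on |z|=r). Then log M(r) = log 4 + 4·log r + 2r^4, dominated by the last term, so log log M(r) ~ 4·log r. The polynomial factor -4z^4 contributes only a log r term and does not affect the order. ρ = 4.
Therefore ρ = 4.

Order ρ = 4.


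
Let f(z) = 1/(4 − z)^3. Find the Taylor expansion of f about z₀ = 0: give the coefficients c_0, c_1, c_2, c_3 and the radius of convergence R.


Let w = z − z₀, so z = z₀ + w.
Then 4 − z = 4 − (z₀ + w) = (4 − z₀) − w = 4 − w.
f(z) = 1/(4 − w)^3 = (1/(4)^3) · (1 − w/(4))^{−3}.
By the binomial series (1−u)^{−3} = Σ_{n≥0} C(n+2, 2) u^n for |u|<1, with u = w/(4):
  c_n = C(n+2, 2) / (4)^(n+3).
  c_0 = 1/(4)^3 = 1/64.
  c_1 = 3/(4)^4 = 3/256.
  c_2 = 6/(4)^5 = 3/512.
  c_3 = 10/(4)^6 = 5/2048.
The series is valid for |w/d| < 1, i.e. |z − z₀| < |d|.
Radius of convergence: R = |4 − z₀| = |4| = 4 (distance from z₀ to the singularity z = 4).

c_0 = 1/64, c_1 = 3/256, c_2 = 3/512, c_3 = 5/2048; R = 4.


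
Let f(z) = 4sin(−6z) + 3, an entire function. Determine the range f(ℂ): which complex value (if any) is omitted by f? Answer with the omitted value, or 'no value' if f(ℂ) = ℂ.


Little Picard bounds the complement of f(ℂ) to at most one point.
sin is entire and surjective onto ℂ: for every w ∈ ℂ, sin(ζ) = w has a solution ζ ∈ ℂ (e.g., via the complex inverse arcsin). With ζ = −6z this gives z = ζ/(-6). Then 4·sin(−6z) takes every value in 4·ℂ = ℂ, and adding 3 is a bijection of ℂ. So f is surjective and omits no value. (Note: only on the real line is sin bounded by [−1, 1].)

Omitted value: no value.


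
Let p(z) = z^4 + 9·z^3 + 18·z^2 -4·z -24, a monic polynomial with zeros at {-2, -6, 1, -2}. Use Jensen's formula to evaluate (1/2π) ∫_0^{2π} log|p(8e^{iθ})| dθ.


Zeros: -6, -2, -2, 1; r = 8.
Inside |z| < r: -6, -2, -2, 1. Outside (|z| ≥ r): ∅.
p(0) = -24, so log|p(0)| = log(24) = 3.1781.
Apply Jensen: I(r) = log|p(0)| + Σ_k log(r/|z_k|), summed over zeros inside |z| < r.
  log(r/|z_k|) for z_k = -2: log(8/2) = 1.3863
  log(r/|z_k|) for z_k = -6: log(8/6) = 0.2877
  log(r/|z_k|) for z_k = 1: log(8/1) = 2.0794
  log(r/|z_k|) for z_k = -2: log(8/2) = 1.3863
Sum over inside zeros: 5.1397.
I(r) = log|p(0)| + (inside sum) = 3.1781 + 5.1397 = 8.3178.
Closed form (all zeros inside, monic): I(r) = n·log(r) = 4·log(8) = 8.3178. ✓

I(r) ≈ 8.3178.


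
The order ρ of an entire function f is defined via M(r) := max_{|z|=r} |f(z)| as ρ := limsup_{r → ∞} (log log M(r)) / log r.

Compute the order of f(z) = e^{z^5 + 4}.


|e^{z^5 + 4}| = e^{Re(1·z^5) + 4} ≤ e^{1|z|^5 + 4} = e^{1r^5 + 4} on |z| = r, so ρ ≤ 5. Choosing z on |z|=r so that 1·z^5 is real positive (always possible by picking arg z appropriately) gives |f(z)| = e^{1r^5 + 4}, matching the bound. The additive constant 4 does not affect log log M(r) ~ 5·log r. Hence ρ = 5.
Therefore ρ = 5.

Order ρ = 5.


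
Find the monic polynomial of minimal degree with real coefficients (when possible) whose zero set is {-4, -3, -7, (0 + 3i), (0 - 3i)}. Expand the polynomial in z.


The polynomial is p(z) = ∏_{α ∈ S} (z − α), where S = {-4, -3, -7, (0 + 3i), (0 - 3i)}.
Expanding the product yields: p(z) = z^5 + 14·z^4 + 70·z^3 + 210·z^2 + 549·z + 756.
Note conjugate pairs combine to real quadratics: (z − (0+3i))(z − (0−3i)) = z² + 9.
The resulting polynomial has degree 5 and real coefficients as required.

p(z) = z^5 + 14·z^4 + 70·z^3 + 210·z^2 + 549·z + 756.


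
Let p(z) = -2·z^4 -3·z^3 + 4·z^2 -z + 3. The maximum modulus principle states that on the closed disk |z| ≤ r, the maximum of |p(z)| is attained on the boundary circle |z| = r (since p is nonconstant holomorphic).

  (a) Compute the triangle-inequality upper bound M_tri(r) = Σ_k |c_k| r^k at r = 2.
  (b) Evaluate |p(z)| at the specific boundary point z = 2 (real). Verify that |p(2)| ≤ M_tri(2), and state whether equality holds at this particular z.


Coefficients: c_0 = 3, c_1 = -1, c_2 = 4, c_3 = -3, c_4 = -2. Radius r = 2.
Part (a). Triangle bound: M_tri(r) = Σ_k |c_k| r^k
  = |3|·2^0 + |-1|·2^1 + |4|·2^2 + |-3|·2^3 + |-2|·2^4
  = 3 + 2 + 16 + 24 + 32 = 77.
This bounds M(r) := max_{|z|=r} |p(z)| from above; equality holds iff all terms c_k z^k can be made to align in phase at a single z on |z|=r.
Part (b). At z = 2 (real, on the circle |z| = r):
  p(2) = (3)·2^0 + (-1)·2^1 + (4)·2^2 + (-3)·2^3 + (-2)·2^4 = -39.
  |p(2)| = 39.
Check: |p(2)| = 39 ≤ 77 = M_tri(2). ✓ Equality does not hold at z = 2 (the coefficients have mixed signs, so the terms do not all align in phase there).

M_tri(2) = 77; |p(2)| = 39; equality at z=2: no.


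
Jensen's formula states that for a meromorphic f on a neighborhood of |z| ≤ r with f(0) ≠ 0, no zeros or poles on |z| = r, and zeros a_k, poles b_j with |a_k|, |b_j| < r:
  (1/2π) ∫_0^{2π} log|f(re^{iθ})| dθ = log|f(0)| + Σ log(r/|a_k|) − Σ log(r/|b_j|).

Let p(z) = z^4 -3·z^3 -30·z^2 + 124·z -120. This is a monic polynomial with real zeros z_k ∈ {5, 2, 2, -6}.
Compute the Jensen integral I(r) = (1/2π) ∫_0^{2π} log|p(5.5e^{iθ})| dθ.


Zeros: -6, 2, 2, 5; r = 5.5.
Inside |z| < r: 2, 2, 5. Outside (|z| ≥ r): -6.
p(0) = -120, so log|p(0)| = log(120) = 4.7875.
Apply Jensen: I(r) = log|p(0)| + Σ_k log(r/|z_k|), summed over zeros inside |z| < r.
  log(r/|z_k|) for z_k = 5: log(5.5/5) = 0.0953
  log(r/|z_k|) for z_k = 2: log(5.5/2) = 1.0116
  log(r/|z_k|) for z_k = 2: log(5.5/2) = 1.0116
  Outside zeros (-6) contribute nothing to the Jensen sum.
Sum over inside zeros: 2.1185.
I(r) = log|p(0)| + (inside sum) = 4.7875 + 2.1185 = 6.9060.
Note: since some zeros are outside |z| ≤ r, the simplified n·log(r) form does NOT apply — only the inside zeros contribute.

I(r) ≈ 6.9060.


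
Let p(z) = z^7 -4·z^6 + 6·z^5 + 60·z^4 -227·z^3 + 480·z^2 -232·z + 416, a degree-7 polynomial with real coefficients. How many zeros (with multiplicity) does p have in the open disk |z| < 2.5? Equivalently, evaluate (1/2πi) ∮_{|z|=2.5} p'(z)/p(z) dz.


The zeros of p are: (0 + 1i), (0 - 1i), -4, (2 + 3i), (2 - 3i), (2 + 2i), (2 - 2i).
Their magnitudes are: 1, 1, 4, 3.606, 3.606, 2.828, 2.828.
Zeros with |z| < R = 2.5: (0 + 1i), (0 - 1i).
Count = 2.
By the argument principle, (1/2πi) ∮_{|z|=R} p'(z)/p(z) dz equals exactly this count.

Number of zeros inside |z| < 2.5: 2.


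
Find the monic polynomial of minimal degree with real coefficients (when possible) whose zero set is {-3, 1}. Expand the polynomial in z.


The polynomial is p(z) = ∏_{α ∈ S} (z − α), where S = {-3, 1}.
Expanding the product yields: p(z) = z^2 + 2·z -3.
The resulting polynomial has degree 2 and real coefficients as required.

p(z) = z^2 + 2·z -3.


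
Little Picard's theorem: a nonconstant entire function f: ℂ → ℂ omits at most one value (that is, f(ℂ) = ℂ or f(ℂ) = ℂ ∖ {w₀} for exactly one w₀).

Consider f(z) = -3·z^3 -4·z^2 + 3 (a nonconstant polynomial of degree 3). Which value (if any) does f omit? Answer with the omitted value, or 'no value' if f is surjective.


Little Picard bounds the complement of f(ℂ) to at most one point.
For every w ∈ ℂ, the equation p(z) − w = 0 is a nonconstant polynomial in z and hence has at least one root by the fundamental theorem of algebra. So p is surjective onto ℂ, omitting no value.

Omitted value: no value.


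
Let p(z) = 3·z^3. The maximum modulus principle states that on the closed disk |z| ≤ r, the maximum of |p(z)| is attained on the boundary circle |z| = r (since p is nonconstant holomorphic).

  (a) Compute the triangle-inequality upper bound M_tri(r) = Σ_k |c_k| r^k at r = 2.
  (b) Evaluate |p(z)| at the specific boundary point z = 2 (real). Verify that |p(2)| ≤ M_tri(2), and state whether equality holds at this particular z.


Coefficients: c_0 = 0, c_1 = 0, c_2 = 0, c_3 = 3. Radius r = 2.
Part (a). Triangle bound: M_tri(r) = Σ_k |c_k| r^k
  = |0|·2^0 + |0|·2^1 + |0|·2^2 + |3|·2^3
  = 0 + 0 + 0 + 24 = 24.
This bounds M(r) := max_{|z|=r} |p(z)| from above; equality holds iff all terms c_k z^k can be made to align in phase at a single z on |z|=r.
Part (b). At z = 2 (real, on the circle |z| = r):
  p(2) = (0)·2^0 + (0)·2^1 + (0)·2^2 + (3)·2^3 = 24.
  |p(2)| = 24.
Since all nonzero coefficients share the same sign, |p(2)| = 24 = M_tri(2); the triangle bound is attained at z = 2, so in fact M(r) = 24.

M_tri(2) = 24; |p(2)| = 24; equality at z=2: yes.


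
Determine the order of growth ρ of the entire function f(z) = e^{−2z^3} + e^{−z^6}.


Each summand is entire of order 3 and 6 respectively (as in the single-exponential case). The order of a sum is at most the max of the orders, so ρ ≤ 6. For the lower bound: on |z|=r choose arg z so that -1z^6 is real positive; then |e^{-1z^6}| = e^{1r^6} while |e^{-2z^3}| ≤ e^{2r^3} = o(e^{1r^6}). So |f| ≥ e^{1r^6}(1 − o(1)) and ρ ≥ 6. Hence ρ = max(3, 6) = 6.
Therefore ρ = 6.

Order ρ = 6.


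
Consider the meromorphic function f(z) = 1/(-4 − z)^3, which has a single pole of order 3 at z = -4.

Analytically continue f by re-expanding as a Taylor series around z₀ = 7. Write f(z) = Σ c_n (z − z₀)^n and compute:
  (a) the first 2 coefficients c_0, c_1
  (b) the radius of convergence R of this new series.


Let w = z − z₀, so z = z₀ + w.
Then -4 − z = -4 − (z₀ + w) = (-4 − z₀) − w = -11 − w.
f(z) = 1/(-11 − w)^3 = (1/(-11)^3) · (1 − w/(-11))^{−3}.
By the binomial series (1−u)^{−3} = Σ_{n≥0} C(n+2, 2) u^n for |u|<1, with u = w/(-11):
  c_n = C(n+2, 2) / (-11)^(n+3).
  c_0 = 1/(-11)^3 = -1/1331.
  c_1 = 3/(-11)^4 = 3/14641.
The series is valid for |w/d| < 1, i.e. |z − z₀| < |d|.
Radius of convergence: R = |-4 − z₀| = |-11| = 11 (distance from z₀ to the singularity z = -4).

c_0 = -1/1331, c_1 = 3/14641; R = 11.


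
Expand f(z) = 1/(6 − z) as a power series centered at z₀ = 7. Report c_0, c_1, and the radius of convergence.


Let w = z − z₀, so z = z₀ + w.
Then 6 − z = 6 − (z₀ + w) = (6 − z₀) − w = -1 − w.
f(z) = 1/(-1 − w) = (1/(-1)) · 1/(1 − w/(-1)) = Σ_{n≥0} w^n / (-1)^(n+1).
So c_n = 1/(-1)^(n+1):
  c_0 = 1/(-1)^1 = -1.
  c_1 = 1/(-1)^2 = 1.
The series is valid for |w/d| < 1, i.e. |z − z₀| < |d|.
Radius of convergence: R = |6 − z₀| = |-1| = 1 (distance from z₀ to the singularity z = 6).

c_0 = -1, c_1 = 1; R = 1.


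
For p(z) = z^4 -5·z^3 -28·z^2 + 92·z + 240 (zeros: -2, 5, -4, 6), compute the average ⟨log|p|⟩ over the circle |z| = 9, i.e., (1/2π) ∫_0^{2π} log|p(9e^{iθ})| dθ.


Zeros: -4, -2, 5, 6; r = 9.
Inside |z| < r: -4, -2, 5, 6. Outside (|z| ≥ r): ∅.
p(0) = 240, so log|p(0)| = log(240) = 5.4806.
Apply Jensen: I(r) = log|p(0)| + Σ_k log(r/|z_k|), summed over zeros inside |z| < r.
  log(r/|z_k|) for z_k = -2: log(9/2) = 1.5041
  log(r/|z_k|) for z_k = 5: log(9/5) = 0.5878
  log(r/|z_k|) for z_k = -4: log(9/4) = 0.8109
  log(r/|z_k|) for z_k = 6: log(9/6) = 0.4055
Sum over inside zeros: 3.3083.
I(r) = log|p(0)| + (inside sum) = 5.4806 + 3.3083 = 8.7889.
Closed form (all zeros inside, monic): I(r) = n·log(r) = 4·log(9) = 8.7889. ✓

I(r) ≈ 8.7889.


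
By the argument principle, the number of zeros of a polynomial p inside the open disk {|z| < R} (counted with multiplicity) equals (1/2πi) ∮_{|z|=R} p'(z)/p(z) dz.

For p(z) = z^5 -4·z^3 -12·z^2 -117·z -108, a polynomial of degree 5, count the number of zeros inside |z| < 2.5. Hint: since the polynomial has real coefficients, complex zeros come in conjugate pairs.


The zeros of p are: -1, -3, (0 + 3i), (0 - 3i), 4.
Their magnitudes are: 1, 3, 3, 3, 4.
Zeros with |z| < R = 2.5: -1.
Count = 1.
By the argument principle, (1/2πi) ∮_{|z|=R} p'(z)/p(z) dz equals exactly this count.

Number of zeros inside |z| < 2.5: 1.


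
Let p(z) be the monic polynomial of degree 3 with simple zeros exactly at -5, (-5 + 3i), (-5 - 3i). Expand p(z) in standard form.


The polynomial is p(z) = ∏_{α ∈ S} (z − α), where S = {-5, (-5 + 3i), (-5 - 3i)}.
Expanding the product yields: p(z) = z^3 + 15·z^2 + 84·z + 170.
Note conjugate pairs combine to real quadratics: (z − (-5+3i))(z − (-5−3i)) = z² + 10z + 34.
The resulting polynomial has degree 3 and real coefficients as required.

p(z) = z^3 + 15·z^2 + 84·z + 170.


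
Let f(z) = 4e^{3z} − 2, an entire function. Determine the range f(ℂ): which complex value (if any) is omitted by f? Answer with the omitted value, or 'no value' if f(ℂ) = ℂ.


Little Picard bounds the complement of f(ℂ) to at most one point.
e^{3z} is never zero on ℂ, so 4·e^{3z} takes every value in ℂ ∖ {0}. Adding -2 shifts the range to ℂ ∖ {-2}. Thus f omits exactly the value -2.

Omitted value: -2.


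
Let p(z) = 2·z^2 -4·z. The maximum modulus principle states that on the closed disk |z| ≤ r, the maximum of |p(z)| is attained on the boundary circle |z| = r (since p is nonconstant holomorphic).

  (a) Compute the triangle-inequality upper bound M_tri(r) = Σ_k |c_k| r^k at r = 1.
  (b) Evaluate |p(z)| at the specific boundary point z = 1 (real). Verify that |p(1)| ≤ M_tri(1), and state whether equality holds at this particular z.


Coefficients: c_0 = 0, c_1 = -4, c_2 = 2. Radius r = 1.
Part (a). Triangle bound: M_tri(r) = Σ_k |c_k| r^k
  = |0|·1^0 + |-4|·1^1 + |2|·1^2
  = 0 + 4 + 2 = 6.
This bounds M(r) := max_{|z|=r} |p(z)| from above; equality holds iff all terms c_k z^k can be made to align in phase at a single z on |z|=r.
Part (b). At z = 1 (real, on the circle |z| = r):
  p(1) = (0)·1^0 + (-4)·1^1 + (2)·1^2 = -2.
  |p(1)| = 2.
Check: |p(1)| = 2 ≤ 6 = M_tri(1). ✓ Equality does not hold at z = 1 (the coefficients have mixed signs, so the terms do not all align in phase there).

M_tri(1) = 6; |p(1)| = 2; equality at z=1: no.


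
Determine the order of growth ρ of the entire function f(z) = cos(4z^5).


Write cos(w) = (e^{iw} ± e^{−iw})/(2 or 2i), so |cos(w)| ≤ e^{|w|}. With w = 4z^5, |w| ≤ 4r^5 + 0 on |z|=r, giving M(r) ≤ e^{4r^5 + 0} and ρ ≤ 5. For the lower bound, choose z on |z|=r with 4z^5 purely imaginary of modulus 4r^5; then |cos(4z^5)| grows like e^{4r^5}/2, so ρ ≥ 5. Hence ρ = 5.
Therefore ρ = 5.

Order ρ = 5.


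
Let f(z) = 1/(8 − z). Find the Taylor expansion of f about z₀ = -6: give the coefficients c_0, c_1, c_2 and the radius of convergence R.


Let w = z − z₀, so z = z₀ + w.
Then 8 − z = 8 − (z₀ + w) = (8 − z₀) − w = 14 − w.
f(z) = 1/(14 − w) = (1/(14)) · 1/(1 − w/(14)) = Σ_{n≥0} w^n / (14)^(n+1).
So c_n = 1/(14)^(n+1):
  c_0 = 1/(14)^1 = 1/14.
  c_1 = 1/(14)^2 = 1/196.
  c_2 = 1/(14)^3 = 1/2744.
The series is valid for |w/d| < 1, i.e. |z − z₀| < |d|.
Radius of convergence: R = |8 − z₀| = |14| = 14 (distance from z₀ to the singularity z = 8).

c_0 = 1/14, c_1 = 1/196, c_2 = 1/2744; R = 14.


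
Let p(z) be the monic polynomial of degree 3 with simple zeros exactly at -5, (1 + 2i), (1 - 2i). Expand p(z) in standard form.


The polynomial is p(z) = ∏_{α ∈ S} (z − α), where S = {-5, (1 + 2i), (1 - 2i)}.
Expanding the product yields: p(z) = z^3 + 3·z^2 -5·z + 25.
Note conjugate pairs combine to real quadratics: (z − (1+2i))(z − (1−2i)) = z² − 2z + 5.
The resulting polynomial has degree 3 and real coefficients as required.

p(z) = z^3 + 3·z^2 -5·z + 25.


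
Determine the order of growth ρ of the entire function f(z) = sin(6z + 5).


sin(w) is a linear combination of e^{iw} and e^{−iw} (or e^w, e^{−w} in the hyperbolic case), so |sin(w)| ≤ e^{|w|}. With w = 6z + 5, |w| ≤ 6|z| + 5 = 6r + 5 on |z| = r, giving M(r) ≤ e^{6r + 5}, so ρ ≤ 1. On a suitable ray (z = it for sin/cos; z = t for sinh/cosh, t real → ∞), |sin(6z + 5)| grows like e^{6|t|}/2, so ρ ≥ 1. Hence ρ = 1.
Therefore ρ = 1.

Order ρ = 1.


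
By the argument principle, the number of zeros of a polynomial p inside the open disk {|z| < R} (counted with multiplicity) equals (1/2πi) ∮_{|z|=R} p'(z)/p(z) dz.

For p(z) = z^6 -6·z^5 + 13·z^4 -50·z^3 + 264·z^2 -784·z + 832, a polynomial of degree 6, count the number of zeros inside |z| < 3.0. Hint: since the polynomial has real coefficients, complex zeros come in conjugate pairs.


The zeros of p are: (-2 + 3i), (-2 - 3i), 2, 4, (2 + 2i), (2 - 2i).
Their magnitudes are: 3.606, 3.606, 2, 4, 2.828, 2.828.
Zeros with |z| < R = 3.0: 2, (2 + 2i), (2 - 2i).
Count = 3.
By the argument principle, (1/2πi) ∮_{|z|=R} p'(z)/p(z) dz equals exactly this count.

Number of zeros inside |z| < 3.0: 3.


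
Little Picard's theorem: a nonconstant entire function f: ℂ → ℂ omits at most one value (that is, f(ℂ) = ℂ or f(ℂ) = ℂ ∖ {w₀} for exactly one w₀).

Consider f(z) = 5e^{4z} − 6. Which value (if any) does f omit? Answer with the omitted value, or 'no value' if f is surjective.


Little Picard bounds the complement of f(ℂ) to at most one point.
e^{4z} is never zero on ℂ, so 5·e^{4z} takes every value in ℂ ∖ {0}. Adding -6 shifts the range to ℂ ∖ {-6}. Thus f omits exactly the value -6.

Omitted value: -6.


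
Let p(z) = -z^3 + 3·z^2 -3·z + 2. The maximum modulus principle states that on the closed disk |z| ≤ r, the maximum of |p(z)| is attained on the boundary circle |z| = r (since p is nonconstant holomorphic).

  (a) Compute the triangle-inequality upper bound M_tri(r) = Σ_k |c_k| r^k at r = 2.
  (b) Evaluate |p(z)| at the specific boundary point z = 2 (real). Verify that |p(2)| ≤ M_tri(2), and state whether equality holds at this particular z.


Coefficients: c_0 = 2, c_1 = -3, c_2 = 3, c_3 = -1. Radius r = 2.
Part (a). Triangle bound: M_tri(r) = Σ_k |c_k| r^k
  = |2|·2^0 + |-3|·2^1 + |3|·2^2 + |-1|·2^3
  = 2 + 6 + 12 + 8 = 28.
This bounds M(r) := max_{|z|=r} |p(z)| from above; equality holds iff all terms c_k z^k can be made to align in phase at a single z on |z|=r.
Part (b). At z = 2 (real, on the circle |z| = r):
  p(2) = (2)·2^0 + (-3)·2^1 + (3)·2^2 + (-1)·2^3 = 0.
  |p(2)| = 0.
Check: |p(2)| = 0 ≤ 28 = M_tri(2). ✓ Equality does not hold at z = 2 (the coefficients have mixed signs, so the terms do not all align in phase there).

M_tri(2) = 28; |p(2)| = 0; equality at z=2: no.


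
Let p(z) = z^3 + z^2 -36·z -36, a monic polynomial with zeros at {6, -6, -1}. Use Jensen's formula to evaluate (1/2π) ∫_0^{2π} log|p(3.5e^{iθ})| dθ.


Zeros: -6, -1, 6; r = 3.5.
Inside |z| < r: -1. Outside (|z| ≥ r): -6, 6.
p(0) = -36, so log|p(0)| = log(36) = 3.5835.
Apply Jensen: I(r) = log|p(0)| + Σ_k log(r/|z_k|), summed over zeros inside |z| < r.
  log(r/|z_k|) for z_k = -1: log(3.5/1) = 1.2528
  Outside zeros (-6, 6) contribute nothing to the Jensen sum.
Sum over inside zeros: 1.2528.
I(r) = log|p(0)| + (inside sum) = 3.5835 + 1.2528 = 4.8363.
Note: since some zeros are outside |z| ≤ r, the simplified n·log(r) form does NOT apply — only the inside zeros contribute.

I(r) ≈ 4.8363.


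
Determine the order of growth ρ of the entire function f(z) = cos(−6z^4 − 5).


Write cos(w) = (e^{iw} ± e^{−iw})/(2 or 2i), so |cos(w)| ≤ e^{|w|}. With w = −6z^4 − 5, |w| ≤ 6r^4 + 5 on |z|=r, giving M(r) ≤ e^{6r^4 + 5} and ρ ≤ 4. For the lower bound, choose z on |z|=r with -6z^4 purely imaginary of modulus 6r^4; then |cos(−6z^4 − 5)| grows like e^{6r^4}/2, so ρ ≥ 4. Hence ρ = 4.
Therefore ρ = 4.

Order ρ = 4.


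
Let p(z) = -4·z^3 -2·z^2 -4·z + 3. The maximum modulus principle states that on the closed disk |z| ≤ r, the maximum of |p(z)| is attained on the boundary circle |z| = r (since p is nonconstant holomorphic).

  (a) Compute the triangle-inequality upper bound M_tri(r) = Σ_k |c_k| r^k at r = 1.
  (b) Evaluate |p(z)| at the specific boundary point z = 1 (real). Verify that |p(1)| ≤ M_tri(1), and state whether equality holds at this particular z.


Coefficients: c_0 = 3, c_1 = -4, c_2 = -2, c_3 = -4. Radius r = 1.
Part (a). Triangle bound: M_tri(r) = Σ_k |c_k| r^k
  = |3|·1^0 + |-4|·1^1 + |-2|·1^2 + |-4|·1^3
  = 3 + 4 + 2 + 4 = 13.
This bounds M(r) := max_{|z|=r} |p(z)| from above; equality holds iff all terms c_k z^k can be made to align in phase at a single z on |z|=r.
Part (b). At z = 1 (real, on the circle |z| = r):
  p(1) = (3)·1^0 + (-4)·1^1 + (-2)·1^2 + (-4)·1^3 = -7.
  |p(1)| = 7.
Check: |p(1)| = 7 ≤ 13 = M_tri(1). ✓ Equality does not hold at z = 1 (the coefficients have mixed signs, so the terms do not all align in phase there).

M_tri(1) = 13; |p(1)| = 7; equality at z=1: no.


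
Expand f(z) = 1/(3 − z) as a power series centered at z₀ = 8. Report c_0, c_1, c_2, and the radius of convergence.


Let w = z − z₀, so z = z₀ + w.
Then 3 − z = 3 − (z₀ + w) = (3 − z₀) − w = -5 − w.
f(z) = 1/(-5 − w) = (1/(-5)) · 1/(1 − w/(-5)) = Σ_{n≥0} w^n / (-5)^(n+1).
So c_n = 1/(-5)^(n+1):
  c_0 = 1/(-5)^1 = -1/5.
  c_1 = 1/(-5)^2 = 1/25.
  c_2 = 1/(-5)^3 = -1/125.
The series is valid for |w/d| < 1, i.e. |z − z₀| < |d|.
Radius of convergence: R = |3 − z₀| = |-5| = 5 (distance from z₀ to the singularity z = 3).

c_0 = -1/5, c_1 = 1/25, c_2 = -1/125; R = 5.


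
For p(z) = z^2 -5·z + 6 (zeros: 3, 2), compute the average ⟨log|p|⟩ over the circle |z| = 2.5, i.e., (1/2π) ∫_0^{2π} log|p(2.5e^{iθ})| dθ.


Zeros: 2, 3; r = 2.5.
Inside |z| < r: 2. Outside (|z| ≥ r): 3.
p(0) = 6, so log|p(0)| = log(6) = 1.7918.
Apply Jensen: I(r) = log|p(0)| + Σ_k log(r/|z_k|), summed over zeros inside |z| < r.
  log(r/|z_k|) for z_k = 2: log(2.5/2) = 0.2231
  Outside zeros (3) contribute nothing to the Jensen sum.
Sum over inside zeros: 0.2231.
I(r) = log|p(0)| + (inside sum) = 1.7918 + 0.2231 = 2.0149.
Note: since some zeros are outside |z| ≤ r, the simplified n·log(r) form does NOT apply — only the inside zeros contribute.

I(r) ≈ 2.0149.


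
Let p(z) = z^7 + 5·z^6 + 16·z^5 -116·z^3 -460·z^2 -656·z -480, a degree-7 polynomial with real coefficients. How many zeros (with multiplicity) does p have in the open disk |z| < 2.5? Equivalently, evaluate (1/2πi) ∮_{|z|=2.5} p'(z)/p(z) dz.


The zeros of p are: 3, (-1 + 1i), (-1 - 1i), (-2 + 2i), (-2 - 2i), (-1 + 3i), (-1 - 3i).
Their magnitudes are: 3, 1.414, 1.414, 2.828, 2.828, 3.162, 3.162.
Zeros with |z| < R = 2.5: (-1 + 1i), (-1 - 1i).
Count = 2.
By the argument principle, (1/2πi) ∮_{|z|=R} p'(z)/p(z) dz equals exactly this count.

Number of zeros inside |z| < 2.5: 2.


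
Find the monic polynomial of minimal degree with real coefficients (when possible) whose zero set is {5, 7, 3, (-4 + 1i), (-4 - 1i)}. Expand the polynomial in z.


The polynomial is p(z) = ∏_{α ∈ S} (z − α), where S = {5, 7, 3, (-4 + 1i), (-4 - 1i)}.
Expanding the product yields: p(z) = z^5 -7·z^4 -32·z^3 + 208·z^2 + 367·z -1785.
Note conjugate pairs combine to real quadratics: (z − (-4+1i))(z − (-4−1i)) = z² + 8z + 17.
The resulting polynomial has degree 5 and real coefficients as required.

p(z) = z^5 -7·z^4 -32·z^3 + 208·z^2 + 367·z -1785.


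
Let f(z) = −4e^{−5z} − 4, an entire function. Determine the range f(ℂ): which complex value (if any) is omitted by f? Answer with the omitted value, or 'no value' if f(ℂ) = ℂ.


Little Picard bounds the complement of f(ℂ) to at most one point.
e^{−5z} is never zero on ℂ, so -4·e^{−5z} takes every value in ℂ ∖ {0}. Adding -4 shifts the range to ℂ ∖ {-4}. Thus f omits exactly the value -4.

Omitted value: -4.


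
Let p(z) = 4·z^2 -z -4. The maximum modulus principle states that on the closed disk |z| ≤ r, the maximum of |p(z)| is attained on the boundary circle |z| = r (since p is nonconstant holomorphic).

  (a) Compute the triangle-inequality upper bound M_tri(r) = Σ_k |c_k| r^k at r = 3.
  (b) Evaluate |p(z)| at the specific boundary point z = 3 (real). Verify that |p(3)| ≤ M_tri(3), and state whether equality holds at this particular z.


Coefficients: c_0 = -4, c_1 = -1, c_2 = 4. Radius r = 3.
Part (a). Triangle bound: M_tri(r) = Σ_k |c_k| r^k
  = |-4|·3^0 + |-1|·3^1 + |4|·3^2
  = 4 + 3 + 36 = 43.
This bounds M(r) := max_{|z|=r} |p(z)| from above; equality holds iff all terms c_k z^k can be made to align in phase at a single z on |z|=r.
Part (b). At z = 3 (real, on the circle |z| = r):
  p(3) = (-4)·3^0 + (-1)·3^1 + (4)·3^2 = 29.
  |p(3)| = 29.
Check: |p(3)| = 29 ≤ 43 = M_tri(3). ✓ Equality does not hold at z = 3 (the coefficients have mixed signs, so the terms do not all align in phase there).

M_tri(3) = 43; |p(3)| = 29; equality at z=3: no.


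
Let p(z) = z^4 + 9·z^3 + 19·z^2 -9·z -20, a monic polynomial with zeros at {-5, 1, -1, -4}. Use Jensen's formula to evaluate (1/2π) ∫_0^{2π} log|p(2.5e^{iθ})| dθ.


Zeros: -5, -4, -1, 1; r = 2.5.
Inside |z| < r: -1, 1. Outside (|z| ≥ r): -5, -4.
p(0) = -20, so log|p(0)| = log(20) = 2.9957.
Apply Jensen: I(r) = log|p(0)| + Σ_k log(r/|z_k|), summed over zeros inside |z| < r.
  log(r/|z_k|) for z_k = 1: log(2.5/1) = 0.9163
  log(r/|z_k|) for z_k = -1: log(2.5/1) = 0.9163
  Outside zeros (-5, -4) contribute nothing to the Jensen sum.
Sum over inside zeros: 1.8326.
I(r) = log|p(0)| + (inside sum) = 2.9957 + 1.8326 = 4.8283.
Note: since some zeros are outside |z| ≤ r, the simplified n·log(r) form does NOT apply — only the inside zeros contribute.

I(r) ≈ 4.8283.


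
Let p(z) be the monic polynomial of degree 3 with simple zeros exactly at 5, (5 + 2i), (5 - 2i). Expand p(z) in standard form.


The polynomial is p(z) = ∏_{α ∈ S} (z − α), where S = {5, (5 + 2i), (5 - 2i)}.
Expanding the product yields: p(z) = z^3 -15·z^2 + 79·z -145.
Note conjugate pairs combine to real quadratics: (z − (5+2i))(z − (5−2i)) = z² − 10z + 29.
The resulting polynomial has degree 3 and real coefficients as required.

p(z) = z^3 -15·z^2 + 79·z -145.


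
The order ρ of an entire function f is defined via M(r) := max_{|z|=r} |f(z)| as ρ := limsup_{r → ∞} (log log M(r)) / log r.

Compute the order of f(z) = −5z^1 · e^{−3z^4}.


M(r) = max_{|z|=r} |-5|·|z|^1·|e^{−3z^4}| = 5·r^1 · e^{3r^4} (the factors attain their maxima compatibly on |z|=r). Then log M(r) = log 5 + 1·log r + 3r^4, dominated by the last term, so log log M(r) ~ 4·log r. The polynomial factor -5z^1 contributes only a log r term and does not affect the order. ρ = 4.
Therefore ρ = 4.

Order ρ = 4.


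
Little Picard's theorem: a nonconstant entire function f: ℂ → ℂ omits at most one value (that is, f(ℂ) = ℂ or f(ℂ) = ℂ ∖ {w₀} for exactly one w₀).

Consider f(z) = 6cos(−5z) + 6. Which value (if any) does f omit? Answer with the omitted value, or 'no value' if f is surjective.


Little Picard bounds the complement of f(ℂ) to at most one point.
cos is entire and surjective onto ℂ: for every w ∈ ℂ, cos(ζ) = w has a solution ζ ∈ ℂ (e.g., via the complex inverse arccos). With ζ = −5z this gives z = ζ/(-5). Then 6·cos(−5z) takes every value in 6·ℂ = ℂ, and adding 6 is a bijection of ℂ. So f is surjective and omits no value. (Note: only on the real line is cos bounded by [−1, 1].)

Omitted value: no value.


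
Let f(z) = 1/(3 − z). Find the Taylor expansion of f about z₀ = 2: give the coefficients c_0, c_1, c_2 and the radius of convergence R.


Let w = z − z₀, so z = z₀ + w.
Then 3 − z = 3 − (z₀ + w) = (3 − z₀) − w = 1 − w.
f(z) = 1/(1 − w) = (1/(1)) · 1/(1 − w/(1)) = Σ_{n≥0} w^n / (1)^(n+1).
So c_n = 1/(1)^(n+1):
  c_0 = 1/(1)^1 = 1.
  c_1 = 1/(1)^2 = 1.
  c_2 = 1/(1)^3 = 1.
The series is valid for |w/d| < 1, i.e. |z − z₀| < |d|.
Radius of convergence: R = |3 − z₀| = |1| = 1 (distance from z₀ to the singularity z = 3).

c_0 = 1, c_1 = 1, c_2 = 1; R = 1.


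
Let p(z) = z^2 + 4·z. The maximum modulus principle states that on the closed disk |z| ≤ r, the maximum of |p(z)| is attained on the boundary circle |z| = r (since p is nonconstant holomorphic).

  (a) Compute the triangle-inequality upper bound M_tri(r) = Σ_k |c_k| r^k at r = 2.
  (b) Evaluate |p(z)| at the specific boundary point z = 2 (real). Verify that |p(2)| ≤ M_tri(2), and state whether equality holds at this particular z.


Coefficients: c_0 = 0, c_1 = 4, c_2 = 1. Radius r = 2.
Part (a). Triangle bound: M_tri(r) = Σ_k |c_k| r^k
  = |0|·2^0 + |4|·2^1 + |1|·2^2
  = 0 + 8 + 4 = 12.
This bounds M(r) := max_{|z|=r} |p(z)| from above; equality holds iff all terms c_k z^k can be made to align in phase at a single z on |z|=r.
Part (b). At z = 2 (real, on the circle |z| = r):
  p(2) = (0)·2^0 + (4)·2^1 + (1)·2^2 = 12.
  |p(2)| = 12.
Since all nonzero coefficients share the same sign, |p(2)| = 12 = M_tri(2); the triangle bound is attained at z = 2, so in fact M(r) = 12.

M_tri(2) = 12; |p(2)| = 12; equality at z=2: yes.


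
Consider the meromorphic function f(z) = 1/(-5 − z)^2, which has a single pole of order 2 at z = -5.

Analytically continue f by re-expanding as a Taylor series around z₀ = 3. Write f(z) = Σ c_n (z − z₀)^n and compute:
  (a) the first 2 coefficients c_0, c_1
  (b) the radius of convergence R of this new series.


Let w = z − z₀, so z = z₀ + w.
Then -5 − z = -5 − (z₀ + w) = (-5 − z₀) − w = -8 − w.
f(z) = 1/(-8 − w)^2 = (1/(-8)^2) · (1 − w/(-8))^{−2}.
By the binomial series (1−u)^{−2} = Σ_{n≥0} C(n+1, 1) u^n for |u|<1, with u = w/(-8):
  c_n = C(n+1, 1) / (-8)^(n+2).
  c_0 = 1/(-8)^2 = 1/64.
  c_1 = 2/(-8)^3 = -1/256.
The series is valid for |w/d| < 1, i.e. |z − z₀| < |d|.
Radius of convergence: R = |-5 − z₀| = |-8| = 8 (distance from z₀ to the singularity z = -5).

c_0 = 1/64, c_1 = -1/256; R = 8.
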